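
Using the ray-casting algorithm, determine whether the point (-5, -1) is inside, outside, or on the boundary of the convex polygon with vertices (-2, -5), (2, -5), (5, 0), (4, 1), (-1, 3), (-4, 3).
The point (-5, -1) lies strictly outside the polygon

Cast a horizontal ray to the right from the query point and count how many polygon edges it crosses (each edge strictly once or zero times, handled with the usual half-open convention). 
Parity of crossings → even ⇒ outside.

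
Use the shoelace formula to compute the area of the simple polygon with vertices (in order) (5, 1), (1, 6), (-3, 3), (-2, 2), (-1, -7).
Area = 50

Shoelace formula: Area = (1/2) |Σ_i (x_i · y_{i+1} − x_{i+1} · y_i)| (indices mod n). Compute each cross term:
  (5)(6) − (1)(1) = 29
  (1)(3) − (-3)(6) = 21
  (-3)(2) − (-2)(3) = 0
  (-2)(-7) − (-1)(2) = 16
  (-1)(1) − (5)(-7) = 34
Sum = 100, so (signed) Area = 100/2 = 50, |Area| = 50.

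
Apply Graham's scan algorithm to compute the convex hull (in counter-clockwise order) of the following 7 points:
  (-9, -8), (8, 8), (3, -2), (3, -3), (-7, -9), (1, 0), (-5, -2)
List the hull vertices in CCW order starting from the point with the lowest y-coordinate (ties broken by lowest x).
Hull (CCW) = [(-7, -9), (3, -3), (8, 8), (-5, -2), (-9, -8)]

Graham scan procedure:
  1. Find the pivot p₀ = point with lowest y (tie → lowest x): (-7, -9).
  2. Sort the remaining points by polar angle around p₀.
  3. Walk through sorted points, maintaining a stack; pop the top while the last three entries make a non-left turn (cross product ≤ 0).
  4. Final stack is the convex hull in CCW order: (-7, -9), (3, -3), (8, 8), (-5, -2), (-9, -8).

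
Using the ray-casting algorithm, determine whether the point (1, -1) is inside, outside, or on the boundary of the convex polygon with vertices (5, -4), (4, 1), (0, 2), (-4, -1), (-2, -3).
The point (1, -1) lies strictly inside the polygon

Cast a horizontal ray to the right from the query point and count how many polygon edges it crosses (each edge strictly once or zero times, handled with the usual half-open convention). 
Parity of crossings → odd ⇒ inside.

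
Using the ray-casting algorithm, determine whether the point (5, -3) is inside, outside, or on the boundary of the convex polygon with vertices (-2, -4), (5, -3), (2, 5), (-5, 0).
The point (5, -3) lies on the polygon boundary

Boundary check: the query satisfies the collinearity and bounding-box conditions for some polygon edge, so it lies exactly on the boundary.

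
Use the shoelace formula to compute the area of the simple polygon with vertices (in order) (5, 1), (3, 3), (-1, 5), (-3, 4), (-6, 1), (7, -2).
Area = 42

Shoelace formula: Area = (1/2) |Σ_i (x_i · y_{i+1} − x_{i+1} · y_i)| (indices mod n). Compute each cross term:
  (5)(3) − (3)(1) = 12
  (3)(5) − (-1)(3) = 18
  (-1)(4) − (-3)(5) = 11
  (-3)(1) − (-6)(4) = 21
  (-6)(-2) − (7)(1) = 5
  (7)(1) − (5)(-2) = 17
Sum = 84, so (signed) Area = 84/2 = 42, |Area| = 42.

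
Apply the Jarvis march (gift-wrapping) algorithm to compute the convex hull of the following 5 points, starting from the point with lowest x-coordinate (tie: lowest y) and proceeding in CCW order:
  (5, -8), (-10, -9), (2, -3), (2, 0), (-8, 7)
Hull (CCW) = [(-10, -9), (5, -8), (2, 0), (-8, 7)]

Jarvis march: at each step, from the current hull vertex p, select the next vertex q as the point such that every other point lies strictly to the left of (or on) the directed line p → q. (Equivalently: for every other point r, the cross product (q − p) × (r − p) ≥ 0.)
Starting point (lowest x, tie lowest y): (-10, -9). Wrap until returning to start. Resulting hull: (-10, -9), (5, -8), (2, 0), (-8, 7).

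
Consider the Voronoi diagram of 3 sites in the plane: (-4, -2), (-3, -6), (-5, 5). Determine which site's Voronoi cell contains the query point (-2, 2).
Nearest site = (-5, 5)

The Voronoi cell of site s contains exactly those query points closer to s than to any other site. Compute squared distances from q = (-2, 2) to each site:
  (-5 − -2)² + (5 − 2)² = 18
  (-4 − -2)² + (-2 − 2)² = 20
  (-3 − -2)² + (-6 − 2)² = 65
Minimum is attained by (-5, 5), so q lies in its Voronoi cell.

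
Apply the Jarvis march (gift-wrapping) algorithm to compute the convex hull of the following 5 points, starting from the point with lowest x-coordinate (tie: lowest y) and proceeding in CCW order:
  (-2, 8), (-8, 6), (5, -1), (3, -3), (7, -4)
Hull (CCW) = [(-8, 6), (3, -3), (7, -4), (5, -1), (-2, 8)]

Jarvis march: at each step, from the current hull vertex p, select the next vertex q as the point such that every other point lies strictly to the left of (or on) the directed line p → q. (Equivalently: for every other point r, the cross product (q − p) × (r − p) ≥ 0.)
Starting point (lowest x, tie lowest y): (-8, 6). Wrap until returning to start. Resulting hull: (-8, 6), (3, -3), (7, -4), (5, -1), (-2, 8).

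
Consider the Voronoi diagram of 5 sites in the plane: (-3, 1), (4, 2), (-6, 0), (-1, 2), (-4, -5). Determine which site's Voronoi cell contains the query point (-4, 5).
Nearest site = (-3, 1)

The Voronoi cell of site s contains exactly those query points closer to s than to any other site. Compute squared distances from q = (-4, 5) to each site:
  (-3 − -4)² + (1 − 5)² = 17
  (-1 − -4)² + (2 − 5)² = 18
  (-6 − -4)² + (0 − 5)² = 29
  (4 − -4)² + (2 − 5)² = 73
  (-4 − -4)² + (-5 − 5)² = 100
Minimum is attained by (-3, 1), so q lies in its Voronoi cell.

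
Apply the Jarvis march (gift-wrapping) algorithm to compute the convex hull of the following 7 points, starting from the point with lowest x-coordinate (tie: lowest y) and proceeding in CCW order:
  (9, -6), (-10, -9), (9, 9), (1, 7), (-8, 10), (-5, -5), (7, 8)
Hull (CCW) = [(-10, -9), (9, -6), (9, 9), (-8, 10)]

Jarvis march: at each step, from the current hull vertex p, select the next vertex q as the point such that every other point lies strictly to the left of (or on) the directed line p → q. (Equivalently: for every other point r, the cross product (q − p) × (r − p) ≥ 0.)
Starting point (lowest x, tie lowest y): (-10, -9). Wrap until returning to start. Resulting hull: (-10, -9), (9, -6), (9, 9), (-8, 10).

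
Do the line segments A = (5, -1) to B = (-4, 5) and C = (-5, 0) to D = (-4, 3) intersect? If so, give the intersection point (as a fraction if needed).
No (intersection of containing lines falls outside at least one segment)

Parametrize and solve: t = 31/33, s = 17/11. At least one of these is outside [0, 1], so the segments do not intersect.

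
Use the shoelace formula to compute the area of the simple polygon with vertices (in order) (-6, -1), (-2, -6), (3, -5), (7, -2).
Area = 36

Shoelace formula: Area = (1/2) |Σ_i (x_i · y_{i+1} − x_{i+1} · y_i)| (indices mod n). Compute each cross term:
  (-6)(-6) − (-2)(-1) = 34
  (-2)(-5) − (3)(-6) = 28
  (3)(-2) − (7)(-5) = 29
  (7)(-1) − (-6)(-2) = -19
Sum = 72, so (signed) Area = 72/2 = 36, |Area| = 36.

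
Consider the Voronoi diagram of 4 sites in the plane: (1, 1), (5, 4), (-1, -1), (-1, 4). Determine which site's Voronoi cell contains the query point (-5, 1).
Nearest site = (-1, -1)

The Voronoi cell of site s contains exactly those query points closer to s than to any other site. Compute squared distances from q = (-5, 1) to each site:
  (-1 − -5)² + (-1 − 1)² = 20
  (-1 − -5)² + (4 − 1)² = 25
  (1 − -5)² + (1 − 1)² = 36
  (5 − -5)² + (4 − 1)² = 109
Minimum is attained by (-1, -1), so q lies in its Voronoi cell.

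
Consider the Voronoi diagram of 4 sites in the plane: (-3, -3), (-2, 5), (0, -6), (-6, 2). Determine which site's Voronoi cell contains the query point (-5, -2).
Nearest site = (-3, -3)

The Voronoi cell of site s contains exactly those query points closer to s than to any other site. Compute squared distances from q = (-5, -2) to each site:
  (-3 − -5)² + (-3 − -2)² = 5
  (-6 − -5)² + (2 − -2)² = 17
  (0 − -5)² + (-6 − -2)² = 41
  (-2 − -5)² + (5 − -2)² = 58
Minimum is attained by (-3, -3), so q lies in its Voronoi cell.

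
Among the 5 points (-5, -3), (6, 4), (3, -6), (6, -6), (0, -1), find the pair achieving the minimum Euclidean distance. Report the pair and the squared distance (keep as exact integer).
Pair = ((3, -6), (6, -6)); squared distance = 9

Compute all C(5, 2) = 10 pairwise squared distances (x_i − x_j)² + (y_i − y_j)². The minimum is 9, attained by the pair ((3, -6), (6, -6)).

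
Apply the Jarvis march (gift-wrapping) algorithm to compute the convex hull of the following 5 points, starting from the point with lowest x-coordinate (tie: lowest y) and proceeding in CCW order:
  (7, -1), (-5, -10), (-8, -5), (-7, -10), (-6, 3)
Hull (CCW) = [(-8, -5), (-7, -10), (-5, -10), (7, -1), (-6, 3)]

Jarvis march: at each step, from the current hull vertex p, select the next vertex q as the point such that every other point lies strictly to the left of (or on) the directed line p → q. (Equivalently: for every other point r, the cross product (q − p) × (r − p) ≥ 0.)
Starting point (lowest x, tie lowest y): (-8, -5). Wrap until returning to start. Resulting hull: (-8, -5), (-7, -10), (-5, -10), (7, -1), (-6, 3).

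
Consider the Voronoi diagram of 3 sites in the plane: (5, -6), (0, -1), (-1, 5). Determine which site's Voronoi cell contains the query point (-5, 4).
Nearest site = (-1, 5)

The Voronoi cell of site s contains exactly those query points closer to s than to any other site. Compute squared distances from q = (-5, 4) to each site:
  (-1 − -5)² + (5 − 4)² = 17
  (0 − -5)² + (-1 − 4)² = 50
  (5 − -5)² + (-6 − 4)² = 200
Minimum is attained by (-1, 5), so q lies in its Voronoi cell.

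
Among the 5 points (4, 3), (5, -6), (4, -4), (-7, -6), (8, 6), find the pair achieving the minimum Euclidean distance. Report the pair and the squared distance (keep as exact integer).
Pair = ((5, -6), (4, -4)); squared distance = 5

Compute all C(5, 2) = 10 pairwise squared distances (x_i − x_j)² + (y_i − y_j)². The minimum is 5, attained by the pair ((5, -6), (4, -4)).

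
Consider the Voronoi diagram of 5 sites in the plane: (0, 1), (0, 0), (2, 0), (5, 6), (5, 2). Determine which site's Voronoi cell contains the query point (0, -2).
Nearest site = (0, 0)

The Voronoi cell of site s contains exactly those query points closer to s than to any other site. Compute squared distances from q = (0, -2) to each site:
  (0 − 0)² + (0 − -2)² = 4
  (2 − 0)² + (0 − -2)² = 8
  (0 − 0)² + (1 − -2)² = 9
  (5 − 0)² + (2 − -2)² = 41
  (5 − 0)² + (6 − -2)² = 89
Minimum is attained by (0, 0), so q lies in its Voronoi cell.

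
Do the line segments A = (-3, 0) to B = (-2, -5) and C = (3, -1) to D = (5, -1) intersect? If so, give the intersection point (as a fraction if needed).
No (intersection of containing lines falls outside at least one segment)

Parametrize and solve: t = 1/5, s = -29/10. At least one of these is outside [0, 1], so the segments do not intersect.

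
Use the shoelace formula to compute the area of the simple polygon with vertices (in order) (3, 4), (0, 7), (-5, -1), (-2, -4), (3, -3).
Area = 113/2

Shoelace formula: Area = (1/2) |Σ_i (x_i · y_{i+1} − x_{i+1} · y_i)| (indices mod n). Compute each cross term:
  (3)(7) − (0)(4) = 21
  (0)(-1) − (-5)(7) = 35
  (-5)(-4) − (-2)(-1) = 18
  (-2)(-3) − (3)(-4) = 18
  (3)(4) − (3)(-3) = 21
Sum = 113, so (signed) Area = 113/2 = 113/2, |Area| = 113/2.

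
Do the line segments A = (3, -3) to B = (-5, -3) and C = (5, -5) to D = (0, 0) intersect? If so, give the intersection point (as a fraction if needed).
Yes; intersection at (3, -3) (t = 0 on AB, s = 2/5 on CD)

Parametrize AB as A + t(B − A) = (3 + -8 t, -3 + 0 t) and CD as C + s(D − C) = (5 + -5 s, -5 + 5 s). Solve the linear system for (t, s). Determinant = 40 ≠ 0, so a unique intersection of the containing lines exists. Solution: t = 0, s = 2/5 — both in [0, 1], so the segments cross. Intersection point: (3, -3).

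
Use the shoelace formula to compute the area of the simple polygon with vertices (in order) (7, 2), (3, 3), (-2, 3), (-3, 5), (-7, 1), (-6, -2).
Area = 83/2

Shoelace formula: Area = (1/2) |Σ_i (x_i · y_{i+1} − x_{i+1} · y_i)| (indices mod n). Compute each cross term:
  (7)(3) − (3)(2) = 15
  (3)(3) − (-2)(3) = 15
  (-2)(5) − (-3)(3) = -1
  (-3)(1) − (-7)(5) = 32
  (-7)(-2) − (-6)(1) = 20
  (-6)(2) − (7)(-2) = 2
Sum = 83, so (signed) Area = 83/2 = 83/2, |Area| = 83/2.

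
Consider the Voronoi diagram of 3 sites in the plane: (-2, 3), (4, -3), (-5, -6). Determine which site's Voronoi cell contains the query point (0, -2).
Nearest site = (4, -3)

The Voronoi cell of site s contains exactly those query points closer to s than to any other site. Compute squared distances from q = (0, -2) to each site:
  (4 − 0)² + (-3 − -2)² = 17
  (-2 − 0)² + (3 − -2)² = 29
  (-5 − 0)² + (-6 − -2)² = 41
Minimum is attained by (4, -3), so q lies in its Voronoi cell.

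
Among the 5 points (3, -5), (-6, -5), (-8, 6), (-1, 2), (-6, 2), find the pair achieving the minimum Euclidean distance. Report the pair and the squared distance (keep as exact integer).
Pair = ((-8, 6), (-6, 2)); squared distance = 20

Compute all C(5, 2) = 10 pairwise squared distances (x_i − x_j)² + (y_i − y_j)². The minimum is 20, attained by the pair ((-8, 6), (-6, 2)).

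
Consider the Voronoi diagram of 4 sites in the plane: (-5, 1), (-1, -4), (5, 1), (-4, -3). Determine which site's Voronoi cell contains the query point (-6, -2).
Nearest site = (-4, -3)

The Voronoi cell of site s contains exactly those query points closer to s than to any other site. Compute squared distances from q = (-6, -2) to each site:
  (-4 − -6)² + (-3 − -2)² = 5
  (-5 − -6)² + (1 − -2)² = 10
  (-1 − -6)² + (-4 − -2)² = 29
  (5 − -6)² + (1 − -2)² = 130
Minimum is attained by (-4, -3), so q lies in its Voronoi cell.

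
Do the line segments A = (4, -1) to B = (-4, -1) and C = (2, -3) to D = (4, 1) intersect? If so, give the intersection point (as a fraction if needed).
Yes; intersection at (3, -1) (t = 1/8 on AB, s = 1/2 on CD)

Parametrize AB as A + t(B − A) = (4 + -8 t, -1 + 0 t) and CD as C + s(D − C) = (2 + 2 s, -3 + 4 s). Solve the linear system for (t, s). Determinant = 32 ≠ 0, so a unique intersection of the containing lines exists. Solution: t = 1/8, s = 1/2 — both in [0, 1], so the segments cross. Intersection point: (3, -1).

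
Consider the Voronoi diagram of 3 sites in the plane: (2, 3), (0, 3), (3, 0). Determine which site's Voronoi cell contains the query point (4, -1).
Nearest site = (3, 0)

The Voronoi cell of site s contains exactly those query points closer to s than to any other site. Compute squared distances from q = (4, -1) to each site:
  (3 − 4)² + (0 − -1)² = 2
  (2 − 4)² + (3 − -1)² = 20
  (0 − 4)² + (3 − -1)² = 32
Minimum is attained by (3, 0), so q lies in its Voronoi cell.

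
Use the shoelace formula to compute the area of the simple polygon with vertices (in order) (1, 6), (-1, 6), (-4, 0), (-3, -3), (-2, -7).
Area = 29

Shoelace formula: Area = (1/2) |Σ_i (x_i · y_{i+1} − x_{i+1} · y_i)| (indices mod n). Compute each cross term:
  (1)(6) − (-1)(6) = 12
  (-1)(0) − (-4)(6) = 24
  (-4)(-3) − (-3)(0) = 12
  (-3)(-7) − (-2)(-3) = 15
  (-2)(6) − (1)(-7) = -5
Sum = 58, so (signed) Area = 58/2 = 29, |Area| = 29.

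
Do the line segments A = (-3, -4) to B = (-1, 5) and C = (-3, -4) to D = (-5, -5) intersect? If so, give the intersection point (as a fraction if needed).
Yes; intersection at (-3, -4) (t = 0 on AB, s = 0 on CD)

Parametrize AB as A + t(B − A) = (-3 + 2 t, -4 + 9 t) and CD as C + s(D − C) = (-3 + -2 s, -4 + -1 s). Solve the linear system for (t, s). Determinant = -16 ≠ 0, so a unique intersection of the containing lines exists. Solution: t = 0, s = 0 — both in [0, 1], so the segments cross. Intersection point: (-3, -4).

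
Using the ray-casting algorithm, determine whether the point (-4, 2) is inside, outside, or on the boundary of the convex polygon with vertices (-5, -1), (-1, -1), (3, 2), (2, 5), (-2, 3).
The point (-4, 2) lies strictly outside the polygon

Cast a horizontal ray to the right from the query point and count how many polygon edges it crosses (each edge strictly once or zero times, handled with the usual half-open convention). 
Parity of crossings → even ⇒ outside.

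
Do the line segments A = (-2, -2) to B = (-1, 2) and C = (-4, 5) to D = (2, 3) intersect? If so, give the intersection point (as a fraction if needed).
No (intersection of containing lines falls outside at least one segment)

Parametrize and solve: t = 19/13, s = 15/26. At least one of these is outside [0, 1], so the segments do not intersect.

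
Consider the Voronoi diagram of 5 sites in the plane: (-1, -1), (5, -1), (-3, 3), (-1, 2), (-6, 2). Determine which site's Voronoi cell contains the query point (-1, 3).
Nearest site = (-1, 2)

The Voronoi cell of site s contains exactly those query points closer to s than to any other site. Compute squared distances from q = (-1, 3) to each site:
  (-1 − -1)² + (2 − 3)² = 1
  (-3 − -1)² + (3 − 3)² = 4
  (-1 − -1)² + (-1 − 3)² = 16
  (-6 − -1)² + (2 − 3)² = 26
  (5 − -1)² + (-1 − 3)² = 52
Minimum is attained by (-1, 2), so q lies in its Voronoi cell.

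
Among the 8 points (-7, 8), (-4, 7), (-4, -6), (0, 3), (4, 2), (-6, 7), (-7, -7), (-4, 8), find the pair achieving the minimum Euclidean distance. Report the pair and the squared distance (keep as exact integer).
Pair = ((-4, 7), (-4, 8)); squared distance = 1

Compute all C(8, 2) = 28 pairwise squared distances (x_i − x_j)² + (y_i − y_j)². The minimum is 1, attained by the pair ((-4, 7), (-4, 8)).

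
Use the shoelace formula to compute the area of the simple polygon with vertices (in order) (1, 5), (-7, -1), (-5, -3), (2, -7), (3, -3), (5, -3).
Area = 70

Shoelace formula: Area = (1/2) |Σ_i (x_i · y_{i+1} − x_{i+1} · y_i)| (indices mod n). Compute each cross term:
  (1)(-1) − (-7)(5) = 34
  (-7)(-3) − (-5)(-1) = 16
  (-5)(-7) − (2)(-3) = 41
  (2)(-3) − (3)(-7) = 15
  (3)(-3) − (5)(-3) = 6
  (5)(5) − (1)(-3) = 28
Sum = 140, so (signed) Area = 140/2 = 70, |Area| = 70.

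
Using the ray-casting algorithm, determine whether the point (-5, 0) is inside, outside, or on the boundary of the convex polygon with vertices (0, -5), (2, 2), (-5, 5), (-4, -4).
The point (-5, 0) lies strictly outside the polygon

Cast a horizontal ray to the right from the query point and count how many polygon edges it crosses (each edge strictly once or zero times, handled with the usual half-open convention). 
Parity of crossings → even ⇒ outside.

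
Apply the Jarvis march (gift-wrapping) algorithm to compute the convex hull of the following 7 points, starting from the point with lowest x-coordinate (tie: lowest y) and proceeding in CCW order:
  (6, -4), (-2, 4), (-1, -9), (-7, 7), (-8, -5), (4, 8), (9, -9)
Hull (CCW) = [(-8, -5), (-1, -9), (9, -9), (4, 8), (-7, 7)]

Jarvis march: at each step, from the current hull vertex p, select the next vertex q as the point such that every other point lies strictly to the left of (or on) the directed line p → q. (Equivalently: for every other point r, the cross product (q − p) × (r − p) ≥ 0.)
Starting point (lowest x, tie lowest y): (-8, -5). Wrap until returning to start. Resulting hull: (-8, -5), (-1, -9), (9, -9), (4, 8), (-7, 7).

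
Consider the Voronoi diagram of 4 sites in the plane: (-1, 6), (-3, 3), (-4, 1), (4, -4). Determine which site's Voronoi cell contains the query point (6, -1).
Nearest site = (4, -4)

The Voronoi cell of site s contains exactly those query points closer to s than to any other site. Compute squared distances from q = (6, -1) to each site:
  (4 − 6)² + (-4 − -1)² = 13
  (-3 − 6)² + (3 − -1)² = 97
  (-1 − 6)² + (6 − -1)² = 98
  (-4 − 6)² + (1 − -1)² = 104
Minimum is attained by (4, -4), so q lies in its Voronoi cell.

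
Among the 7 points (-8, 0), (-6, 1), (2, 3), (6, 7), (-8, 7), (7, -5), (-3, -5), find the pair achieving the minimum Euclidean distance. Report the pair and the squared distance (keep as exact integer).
Pair = ((-8, 0), (-6, 1)); squared distance = 5

Compute all C(7, 2) = 21 pairwise squared distances (x_i − x_j)² + (y_i − y_j)². The minimum is 5, attained by the pair ((-8, 0), (-6, 1)).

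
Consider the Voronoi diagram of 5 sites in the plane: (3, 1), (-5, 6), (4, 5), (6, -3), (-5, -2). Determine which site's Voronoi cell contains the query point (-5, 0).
Nearest site = (-5, -2)

The Voronoi cell of site s contains exactly those query points closer to s than to any other site. Compute squared distances from q = (-5, 0) to each site:
  (-5 − -5)² + (-2 − 0)² = 4
  (-5 − -5)² + (6 − 0)² = 36
  (3 − -5)² + (1 − 0)² = 65
  (4 − -5)² + (5 − 0)² = 106
  (6 − -5)² + (-3 − 0)² = 130
Minimum is attained by (-5, -2), so q lies in its Voronoi cell.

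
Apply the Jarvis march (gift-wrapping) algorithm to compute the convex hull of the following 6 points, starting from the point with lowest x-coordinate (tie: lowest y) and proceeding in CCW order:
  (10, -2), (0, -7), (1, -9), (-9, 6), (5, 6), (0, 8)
Hull (CCW) = [(-9, 6), (1, -9), (10, -2), (5, 6), (0, 8)]

Jarvis march: at each step, from the current hull vertex p, select the next vertex q as the point such that every other point lies strictly to the left of (or on) the directed line p → q. (Equivalently: for every other point r, the cross product (q − p) × (r − p) ≥ 0.)
Starting point (lowest x, tie lowest y): (-9, 6). Wrap until returning to start. Resulting hull: (-9, 6), (1, -9), (10, -2), (5, 6), (0, 8).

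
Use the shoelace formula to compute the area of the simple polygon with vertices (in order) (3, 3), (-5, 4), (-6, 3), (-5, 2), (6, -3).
Area = 69/2

Shoelace formula: Area = (1/2) |Σ_i (x_i · y_{i+1} − x_{i+1} · y_i)| (indices mod n). Compute each cross term:
  (3)(4) − (-5)(3) = 27
  (-5)(3) − (-6)(4) = 9
  (-6)(2) − (-5)(3) = 3
  (-5)(-3) − (6)(2) = 3
  (6)(3) − (3)(-3) = 27
Sum = 69, so (signed) Area = 69/2 = 69/2, |Area| = 69/2.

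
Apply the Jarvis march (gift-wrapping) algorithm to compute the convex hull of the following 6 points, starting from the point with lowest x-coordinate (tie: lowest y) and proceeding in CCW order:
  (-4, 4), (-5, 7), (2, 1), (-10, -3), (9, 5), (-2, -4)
Hull (CCW) = [(-10, -3), (-2, -4), (9, 5), (-5, 7)]

Jarvis march: at each step, from the current hull vertex p, select the next vertex q as the point such that every other point lies strictly to the left of (or on) the directed line p → q. (Equivalently: for every other point r, the cross product (q − p) × (r − p) ≥ 0.)
Starting point (lowest x, tie lowest y): (-10, -3). Wrap until returning to start. Resulting hull: (-10, -3), (-2, -4), (9, 5), (-5, 7).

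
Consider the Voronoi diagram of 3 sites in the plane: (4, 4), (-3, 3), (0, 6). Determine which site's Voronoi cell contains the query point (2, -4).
Nearest site = (4, 4)

The Voronoi cell of site s contains exactly those query points closer to s than to any other site. Compute squared distances from q = (2, -4) to each site:
  (4 − 2)² + (4 − -4)² = 68
  (-3 − 2)² + (3 − -4)² = 74
  (0 − 2)² + (6 − -4)² = 104
Minimum is attained by (4, 4), so q lies in its Voronoi cell.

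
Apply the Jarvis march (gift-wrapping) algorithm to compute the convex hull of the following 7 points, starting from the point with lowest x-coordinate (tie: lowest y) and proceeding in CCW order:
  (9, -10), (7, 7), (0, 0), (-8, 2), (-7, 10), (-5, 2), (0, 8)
Hull (CCW) = [(-8, 2), (9, -10), (7, 7), (-7, 10)]

Jarvis march: at each step, from the current hull vertex p, select the next vertex q as the point such that every other point lies strictly to the left of (or on) the directed line p → q. (Equivalently: for every other point r, the cross product (q − p) × (r − p) ≥ 0.)
Starting point (lowest x, tie lowest y): (-8, 2). Wrap until returning to start. Resulting hull: (-8, 2), (9, -10), (7, 7), (-7, 10).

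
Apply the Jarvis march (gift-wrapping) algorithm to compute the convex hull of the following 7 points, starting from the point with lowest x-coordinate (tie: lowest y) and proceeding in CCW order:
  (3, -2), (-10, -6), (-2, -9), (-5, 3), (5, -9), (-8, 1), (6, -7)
Hull (CCW) = [(-10, -6), (-2, -9), (5, -9), (6, -7), (3, -2), (-5, 3), (-8, 1)]

Jarvis march: at each step, from the current hull vertex p, select the next vertex q as the point such that every other point lies strictly to the left of (or on) the directed line p → q. (Equivalently: for every other point r, the cross product (q − p) × (r − p) ≥ 0.)
Starting point (lowest x, tie lowest y): (-10, -6). Wrap until returning to start. Resulting hull: (-10, -6), (-2, -9), (5, -9), (6, -7), (3, -2), (-5, 3), (-8, 1).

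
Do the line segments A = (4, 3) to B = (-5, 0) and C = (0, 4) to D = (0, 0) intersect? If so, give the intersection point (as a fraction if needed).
Yes; intersection at (0, 5/3) (t = 4/9 on AB, s = 7/12 on CD)

Parametrize AB as A + t(B − A) = (4 + -9 t, 3 + -3 t) and CD as C + s(D − C) = (0 + 0 s, 4 + -4 s). Solve the linear system for (t, s). Determinant = -36 ≠ 0, so a unique intersection of the containing lines exists. Solution: t = 4/9, s = 7/12 — both in [0, 1], so the segments cross. Intersection point: (0, 5/3).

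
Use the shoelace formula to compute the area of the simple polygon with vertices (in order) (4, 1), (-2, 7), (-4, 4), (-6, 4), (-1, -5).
Area = 111/2

Shoelace formula: Area = (1/2) |Σ_i (x_i · y_{i+1} − x_{i+1} · y_i)| (indices mod n). Compute each cross term:
  (4)(7) − (-2)(1) = 30
  (-2)(4) − (-4)(7) = 20
  (-4)(4) − (-6)(4) = 8
  (-6)(-5) − (-1)(4) = 34
  (-1)(1) − (4)(-5) = 19
Sum = 111, so (signed) Area = 111/2 = 111/2, |Area| = 111/2.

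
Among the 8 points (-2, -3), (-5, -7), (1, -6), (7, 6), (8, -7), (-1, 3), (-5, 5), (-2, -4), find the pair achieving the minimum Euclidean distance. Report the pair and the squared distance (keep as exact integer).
Pair = ((-2, -3), (-2, -4)); squared distance = 1

Compute all C(8, 2) = 28 pairwise squared distances (x_i − x_j)² + (y_i − y_j)². The minimum is 1, attained by the pair ((-2, -3), (-2, -4)).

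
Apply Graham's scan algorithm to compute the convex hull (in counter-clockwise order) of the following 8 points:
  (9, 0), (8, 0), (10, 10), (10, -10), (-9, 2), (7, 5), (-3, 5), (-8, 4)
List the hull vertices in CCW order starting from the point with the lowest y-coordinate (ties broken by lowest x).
Hull (CCW) = [(10, -10), (10, 10), (-8, 4), (-9, 2)]

Graham scan procedure:
  1. Find the pivot p₀ = point with lowest y (tie → lowest x): (10, -10).
  2. Sort the remaining points by polar angle around p₀.
  3. Walk through sorted points, maintaining a stack; pop the top while the last three entries make a non-left turn (cross product ≤ 0).
  4. Final stack is the convex hull in CCW order: (10, -10), (10, 10), (-8, 4), (-9, 2).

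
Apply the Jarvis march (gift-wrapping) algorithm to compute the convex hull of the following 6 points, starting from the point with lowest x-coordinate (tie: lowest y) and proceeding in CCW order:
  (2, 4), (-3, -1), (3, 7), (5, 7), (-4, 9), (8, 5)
Hull (CCW) = [(-4, 9), (-3, -1), (8, 5), (5, 7)]

Jarvis march: at each step, from the current hull vertex p, select the next vertex q as the point such that every other point lies strictly to the left of (or on) the directed line p → q. (Equivalently: for every other point r, the cross product (q − p) × (r − p) ≥ 0.)
Starting point (lowest x, tie lowest y): (-4, 9). Wrap until returning to start. Resulting hull: (-4, 9), (-3, -1), (8, 5), (5, 7).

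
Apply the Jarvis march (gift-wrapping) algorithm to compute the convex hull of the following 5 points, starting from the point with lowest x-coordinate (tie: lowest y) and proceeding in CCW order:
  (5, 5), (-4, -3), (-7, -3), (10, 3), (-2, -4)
Hull (CCW) = [(-7, -3), (-2, -4), (10, 3), (5, 5)]

Jarvis march: at each step, from the current hull vertex p, select the next vertex q as the point such that every other point lies strictly to the left of (or on) the directed line p → q. (Equivalently: for every other point r, the cross product (q − p) × (r − p) ≥ 0.)
Starting point (lowest x, tie lowest y): (-7, -3). Wrap until returning to start. Resulting hull: (-7, -3), (-2, -4), (10, 3), (5, 5).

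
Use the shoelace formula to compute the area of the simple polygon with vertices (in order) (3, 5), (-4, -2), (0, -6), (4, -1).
Area = 85/2

Shoelace formula: Area = (1/2) |Σ_i (x_i · y_{i+1} − x_{i+1} · y_i)| (indices mod n). Compute each cross term:
  (3)(-2) − (-4)(5) = 14
  (-4)(-6) − (0)(-2) = 24
  (0)(-1) − (4)(-6) = 24
  (4)(5) − (3)(-1) = 23
Sum = 85, so (signed) Area = 85/2 = 85/2, |Area| = 85/2.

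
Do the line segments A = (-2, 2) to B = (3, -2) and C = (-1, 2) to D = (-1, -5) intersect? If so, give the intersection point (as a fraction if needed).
Yes; intersection at (-1, 6/5) (t = 1/5 on AB, s = 4/35 on CD)

Parametrize AB as A + t(B − A) = (-2 + 5 t, 2 + -4 t) and CD as C + s(D − C) = (-1 + 0 s, 2 + -7 s). Solve the linear system for (t, s). Determinant = 35 ≠ 0, so a unique intersection of the containing lines exists. Solution: t = 1/5, s = 4/35 — both in [0, 1], so the segments cross. Intersection point: (-1, 6/5).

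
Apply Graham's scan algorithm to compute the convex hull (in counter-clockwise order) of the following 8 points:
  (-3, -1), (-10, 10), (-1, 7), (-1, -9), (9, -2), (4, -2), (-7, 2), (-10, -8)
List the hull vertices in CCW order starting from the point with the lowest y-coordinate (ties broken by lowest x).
Hull (CCW) = [(-1, -9), (9, -2), (-1, 7), (-10, 10), (-10, -8)]

Graham scan procedure:
  1. Find the pivot p₀ = point with lowest y (tie → lowest x): (-1, -9).
  2. Sort the remaining points by polar angle around p₀.
  3. Walk through sorted points, maintaining a stack; pop the top while the last three entries make a non-left turn (cross product ≤ 0).
  4. Final stack is the convex hull in CCW order: (-1, -9), (9, -2), (-1, 7), (-10, 10), (-10, -8).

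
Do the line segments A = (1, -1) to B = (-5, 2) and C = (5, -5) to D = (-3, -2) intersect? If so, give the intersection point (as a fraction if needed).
No (intersection of containing lines falls outside at least one segment)

Parametrize and solve: t = -10/3, s = -2. At least one of these is outside [0, 1], so the segments do not intersect.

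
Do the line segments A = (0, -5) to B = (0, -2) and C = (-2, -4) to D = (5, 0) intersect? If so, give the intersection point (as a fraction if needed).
Yes; intersection at (0, -20/7) (t = 5/7 on AB, s = 2/7 on CD)

Parametrize AB as A + t(B − A) = (0 + 0 t, -5 + 3 t) and CD as C + s(D − C) = (-2 + 7 s, -4 + 4 s). Solve the linear system for (t, s). Determinant = 21 ≠ 0, so a unique intersection of the containing lines exists. Solution: t = 5/7, s = 2/7 — both in [0, 1], so the segments cross. Intersection point: (0, -20/7).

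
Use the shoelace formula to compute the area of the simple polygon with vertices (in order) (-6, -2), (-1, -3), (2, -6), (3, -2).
Area = 12

Shoelace formula: Area = (1/2) |Σ_i (x_i · y_{i+1} − x_{i+1} · y_i)| (indices mod n). Compute each cross term:
  (-6)(-3) − (-1)(-2) = 16
  (-1)(-6) − (2)(-3) = 12
  (2)(-2) − (3)(-6) = 14
  (3)(-2) − (-6)(-2) = -18
Sum = 24, so (signed) Area = 24/2 = 12, |Area| = 12.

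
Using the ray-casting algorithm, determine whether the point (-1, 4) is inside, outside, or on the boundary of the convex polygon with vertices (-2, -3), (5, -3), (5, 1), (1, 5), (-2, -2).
The point (-1, 4) lies strictly outside the polygon

Cast a horizontal ray to the right from the query point and count how many polygon edges it crosses (each edge strictly once or zero times, handled with the usual half-open convention). 
Parity of crossings → even ⇒ outside.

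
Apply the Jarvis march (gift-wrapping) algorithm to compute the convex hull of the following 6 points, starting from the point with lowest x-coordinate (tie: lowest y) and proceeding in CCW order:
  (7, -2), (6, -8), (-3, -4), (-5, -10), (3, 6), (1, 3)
Hull (CCW) = [(-5, -10), (6, -8), (7, -2), (3, 6), (1, 3), (-3, -4)]

Jarvis march: at each step, from the current hull vertex p, select the next vertex q as the point such that every other point lies strictly to the left of (or on) the directed line p → q. (Equivalently: for every other point r, the cross product (q − p) × (r − p) ≥ 0.)
Starting point (lowest x, tie lowest y): (-5, -10). Wrap until returning to start. Resulting hull: (-5, -10), (6, -8), (7, -2), (3, 6), (1, 3), (-3, -4).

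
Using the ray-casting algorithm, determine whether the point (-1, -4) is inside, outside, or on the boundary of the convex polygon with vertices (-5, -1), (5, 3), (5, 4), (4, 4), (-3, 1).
The point (-1, -4) lies strictly outside the polygon

Cast a horizontal ray to the right from the query point and count how many polygon edges it crosses (each edge strictly once or zero times, handled with the usual half-open convention). 
Parity of crossings → even ⇒ outside.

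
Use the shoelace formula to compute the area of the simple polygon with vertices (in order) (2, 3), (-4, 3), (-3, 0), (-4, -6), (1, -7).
Area = 48

Shoelace formula: Area = (1/2) |Σ_i (x_i · y_{i+1} − x_{i+1} · y_i)| (indices mod n). Compute each cross term:
  (2)(3) − (-4)(3) = 18
  (-4)(0) − (-3)(3) = 9
  (-3)(-6) − (-4)(0) = 18
  (-4)(-7) − (1)(-6) = 34
  (1)(3) − (2)(-7) = 17
Sum = 96, so (signed) Area = 96/2 = 48, |Area| = 48.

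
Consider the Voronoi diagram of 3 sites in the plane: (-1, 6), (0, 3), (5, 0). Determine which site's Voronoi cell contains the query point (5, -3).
Nearest site = (5, 0)

The Voronoi cell of site s contains exactly those query points closer to s than to any other site. Compute squared distances from q = (5, -3) to each site:
  (5 − 5)² + (0 − -3)² = 9
  (0 − 5)² + (3 − -3)² = 61
  (-1 − 5)² + (6 − -3)² = 117
Minimum is attained by (5, 0), so q lies in its Voronoi cell.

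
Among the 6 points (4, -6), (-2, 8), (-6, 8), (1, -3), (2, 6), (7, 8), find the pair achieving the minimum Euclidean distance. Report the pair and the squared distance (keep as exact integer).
Pair = ((-2, 8), (-6, 8)); squared distance = 16

Compute all C(6, 2) = 15 pairwise squared distances (x_i − x_j)² + (y_i − y_j)². The minimum is 16, attained by the pair ((-2, 8), (-6, 8)).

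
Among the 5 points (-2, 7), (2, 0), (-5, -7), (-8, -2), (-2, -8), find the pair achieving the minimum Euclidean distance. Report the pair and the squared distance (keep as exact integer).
Pair = ((-5, -7), (-2, -8)); squared distance = 10

Compute all C(5, 2) = 10 pairwise squared distances (x_i − x_j)² + (y_i − y_j)². The minimum is 10, attained by the pair ((-5, -7), (-2, -8)).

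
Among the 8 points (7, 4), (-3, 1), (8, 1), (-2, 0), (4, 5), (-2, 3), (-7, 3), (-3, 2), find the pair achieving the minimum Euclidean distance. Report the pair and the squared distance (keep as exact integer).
Pair = ((-3, 1), (-3, 2)); squared distance = 1

Compute all C(8, 2) = 28 pairwise squared distances (x_i − x_j)² + (y_i − y_j)². The minimum is 1, attained by the pair ((-3, 1), (-3, 2)).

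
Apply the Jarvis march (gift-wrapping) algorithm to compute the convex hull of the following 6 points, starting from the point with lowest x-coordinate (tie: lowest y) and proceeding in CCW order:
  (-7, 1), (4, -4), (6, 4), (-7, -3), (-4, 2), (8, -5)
Hull (CCW) = [(-7, -3), (8, -5), (6, 4), (-4, 2), (-7, 1)]

Jarvis march: at each step, from the current hull vertex p, select the next vertex q as the point such that every other point lies strictly to the left of (or on) the directed line p → q. (Equivalently: for every other point r, the cross product (q − p) × (r − p) ≥ 0.)
Starting point (lowest x, tie lowest y): (-7, -3). Wrap until returning to start. Resulting hull: (-7, -3), (8, -5), (6, 4), (-4, 2), (-7, 1).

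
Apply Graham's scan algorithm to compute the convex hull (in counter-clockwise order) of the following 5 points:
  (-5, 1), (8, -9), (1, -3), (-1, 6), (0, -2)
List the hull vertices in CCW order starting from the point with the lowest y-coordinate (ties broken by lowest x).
Hull (CCW) = [(8, -9), (-1, 6), (-5, 1)]

Graham scan procedure:
  1. Find the pivot p₀ = point with lowest y (tie → lowest x): (8, -9).
  2. Sort the remaining points by polar angle around p₀.
  3. Walk through sorted points, maintaining a stack; pop the top while the last three entries make a non-left turn (cross product ≤ 0).
  4. Final stack is the convex hull in CCW order: (8, -9), (-1, 6), (-5, 1).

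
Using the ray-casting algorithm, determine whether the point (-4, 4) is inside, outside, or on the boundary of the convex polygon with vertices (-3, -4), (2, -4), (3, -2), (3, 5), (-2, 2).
The point (-4, 4) lies strictly outside the polygon

Cast a horizontal ray to the right from the query point and count how many polygon edges it crosses (each edge strictly once or zero times, handled with the usual half-open convention). 
Parity of crossings → even ⇒ outside.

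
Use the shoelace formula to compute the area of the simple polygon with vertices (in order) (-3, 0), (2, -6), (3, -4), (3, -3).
Area = 11

Shoelace formula: Area = (1/2) |Σ_i (x_i · y_{i+1} − x_{i+1} · y_i)| (indices mod n). Compute each cross term:
  (-3)(-6) − (2)(0) = 18
  (2)(-4) − (3)(-6) = 10
  (3)(-3) − (3)(-4) = 3
  (3)(0) − (-3)(-3) = -9
Sum = 22, so (signed) Area = 22/2 = 11, |Area| = 11.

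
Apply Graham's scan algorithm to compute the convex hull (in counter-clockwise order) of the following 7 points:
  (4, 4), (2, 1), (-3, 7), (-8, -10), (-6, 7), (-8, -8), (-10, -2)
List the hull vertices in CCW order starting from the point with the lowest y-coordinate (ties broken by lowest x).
Hull (CCW) = [(-8, -10), (2, 1), (4, 4), (-3, 7), (-6, 7), (-10, -2)]

Graham scan procedure:
  1. Find the pivot p₀ = point with lowest y (tie → lowest x): (-8, -10).
  2. Sort the remaining points by polar angle around p₀.
  3. Walk through sorted points, maintaining a stack; pop the top while the last three entries make a non-left turn (cross product ≤ 0).
  4. Final stack is the convex hull in CCW order: (-8, -10), (2, 1), (4, 4), (-3, 7), (-6, 7), (-10, -2).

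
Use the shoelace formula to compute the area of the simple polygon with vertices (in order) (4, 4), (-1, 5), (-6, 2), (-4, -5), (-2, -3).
Area = 48

Shoelace formula: Area = (1/2) |Σ_i (x_i · y_{i+1} − x_{i+1} · y_i)| (indices mod n). Compute each cross term:
  (4)(5) − (-1)(4) = 24
  (-1)(2) − (-6)(5) = 28
  (-6)(-5) − (-4)(2) = 38
  (-4)(-3) − (-2)(-5) = 2
  (-2)(4) − (4)(-3) = 4
Sum = 96, so (signed) Area = 96/2 = 48, |Area| = 48.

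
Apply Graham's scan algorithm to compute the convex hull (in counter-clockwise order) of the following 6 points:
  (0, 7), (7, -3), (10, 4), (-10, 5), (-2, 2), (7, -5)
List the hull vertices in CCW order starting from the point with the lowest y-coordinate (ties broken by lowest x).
Hull (CCW) = [(7, -5), (10, 4), (0, 7), (-10, 5)]

Graham scan procedure:
  1. Find the pivot p₀ = point with lowest y (tie → lowest x): (7, -5).
  2. Sort the remaining points by polar angle around p₀.
  3. Walk through sorted points, maintaining a stack; pop the top while the last three entries make a non-left turn (cross product ≤ 0).
  4. Final stack is the convex hull in CCW order: (7, -5), (10, 4), (0, 7), (-10, 5).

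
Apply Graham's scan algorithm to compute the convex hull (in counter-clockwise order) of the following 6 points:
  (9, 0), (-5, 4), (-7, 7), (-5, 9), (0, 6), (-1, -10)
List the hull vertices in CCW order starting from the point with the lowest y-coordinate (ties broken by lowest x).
Hull (CCW) = [(-1, -10), (9, 0), (0, 6), (-5, 9), (-7, 7)]

Graham scan procedure:
  1. Find the pivot p₀ = point with lowest y (tie → lowest x): (-1, -10).
  2. Sort the remaining points by polar angle around p₀.
  3. Walk through sorted points, maintaining a stack; pop the top while the last three entries make a non-left turn (cross product ≤ 0).
  4. Final stack is the convex hull in CCW order: (-1, -10), (9, 0), (0, 6), (-5, 9), (-7, 7).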